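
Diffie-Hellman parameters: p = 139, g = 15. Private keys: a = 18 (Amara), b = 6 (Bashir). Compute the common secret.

112

Amara sends A = g^a mod p = 15^18 mod 139.
15^1 ≡ 15 (mod 139)
15^2 = (15^1)^2 ≡ 15^2 = 225 ≡ 86 (mod 139)
15^4 = (15^2)^2 ≡ 86^2 = 7396 ≡ 29 (mod 139)
15^8 = (15^4)^2 ≡ 29^2 = 841 ≡ 7 (mod 139)
15^16 = (15^8)^2 ≡ 7^2 = 49 ≡ 49 (mod 139)
15^18 = 15^16 · 15^2 ≡ 49 · 86 ≡ 44 (mod 139).
So A = 44. Bashir then computes K = A^b mod p = 44^6 mod 139.
44^1 ≡ 44 (mod 139)
44^2 = (44^1)^2 ≡ 44^2 = 1936 ≡ 129 (mod 139)
44^4 = (44^2)^2 ≡ 129^2 = 16641 ≡ 100 (mod 139)
44^6 = 44^4 · 44^2 ≡ 100 · 129 ≡ 112 (mod 139).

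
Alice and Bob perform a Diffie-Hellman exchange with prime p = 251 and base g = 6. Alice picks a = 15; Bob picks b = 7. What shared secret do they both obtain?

Bob sends B = g^b mod p = 6^7 mod 251.
6^1 ≡ 6 (mod 251)
6^2 = (6^1)^2 ≡ 6^2 = 36 ≡ 36 (mod 251)
6^4 = (6^2)^2 ≡ 36^2 = 1296 ≡ 41 (mod 251)
6^7 = 6^4 · 6^2 · 6^1 ≡ 41 · 36 · 6 ≡ 71 (mod 251).
So B = 71. Alice then computes K = B^a mod p = 71^15 mod 251.
71^1 ≡ 71 (mod 251)
71^2 = (71^1)^2 ≡ 71^2 = 5041 ≡ 21 (mod 251)
71^4 = (71^2)^2 ≡ 21^2 = 441 ≡ 190 (mod 251)
71^8 = (71^4)^2 ≡ 190^2 = 36100 ≡ 207 (mod 251)
71^15 = 71^8 · 71^4 · 71^2 · 71^1 ≡ 207 · 190 · 21 · 71 ≡ 151 (mod 251).

151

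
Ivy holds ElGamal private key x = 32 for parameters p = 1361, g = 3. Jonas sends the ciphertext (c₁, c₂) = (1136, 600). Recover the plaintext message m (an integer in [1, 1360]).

Shared mask s = c₁^x mod p = 1136^32 mod 1361.
1136^1 ≡ 1136 (mod 1361)
1136^2 = (1136^1)^2 ≡ 1136^2 = 1290496 ≡ 268 (mod 1361)
1136^4 = (1136^2)^2 ≡ 268^2 = 71824 ≡ 1052 (mod 1361)
1136^8 = (1136^4)^2 ≡ 1052^2 = 1106704 ≡ 211 (mod 1361)
1136^16 = (1136^8)^2 ≡ 211^2 = 44521 ≡ 969 (mod 1361)
1136^32 = (1136^16)^2 ≡ 969^2 = 938961 ≡ 1232 (mod 1361)
So s = 1232; s⁻¹ ≡ 211 (mod 1361).
m = c₂ · s⁻¹ mod 1361 = 600 · 211 mod 1361 = 27.

27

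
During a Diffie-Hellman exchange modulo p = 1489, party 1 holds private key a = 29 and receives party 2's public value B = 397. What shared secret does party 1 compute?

Shared key K = 397^29 mod 1489.
397^1 ≡ 397 (mod 1489)
397^2 = (397^1)^2 ≡ 397^2 = 157609 ≡ 1264 (mod 1489)
397^4 = (397^2)^2 ≡ 1264^2 = 1597696 ≡ 1488 (mod 1489)
397^8 = (397^4)^2 ≡ 1488^2 = 2214144 ≡ 1 (mod 1489)
397^16 = (397^8)^2 ≡ 1^2 = 1 ≡ 1 (mod 1489)
397^29 = 397^16 · 397^8 · 397^4 · 397^1 ≡ 1 · 1 · 1488 · 397 ≡ 1092 (mod 1489).

1092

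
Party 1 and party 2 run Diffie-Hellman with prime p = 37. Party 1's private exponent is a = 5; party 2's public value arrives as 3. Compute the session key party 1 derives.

Shared key K = 3^5 mod 37.
3^1 ≡ 3 (mod 37)
3^2 = (3^1)^2 ≡ 3^2 = 9 ≡ 9 (mod 37)
3^4 = (3^2)^2 ≡ 9^2 = 81 ≡ 7 (mod 37)
3^5 = 3^4 · 3^1 ≡ 7 · 3 ≡ 21 (mod 37).

21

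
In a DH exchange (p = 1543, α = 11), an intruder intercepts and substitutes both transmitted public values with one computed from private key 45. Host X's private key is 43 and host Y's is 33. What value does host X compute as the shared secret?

189

Host X receives an intruder's public value M = 11^45 mod 1543 instead of the honest one.
11^1 ≡ 11 (mod 1543)
11^2 = (11^1)^2 ≡ 11^2 = 121 ≡ 121 (mod 1543)
11^4 = (11^2)^2 ≡ 121^2 = 14641 ≡ 754 (mod 1543)
11^8 = (11^4)^2 ≡ 754^2 = 568516 ≡ 692 (mod 1543)
11^16 = (11^8)^2 ≡ 692^2 = 478864 ≡ 534 (mod 1543)
11^32 = (11^16)^2 ≡ 534^2 = 285156 ≡ 1244 (mod 1543)
11^45 = 11^32 · 11^8 · 11^4 · 11^1 ≡ 1244 · 692 · 754 · 11 ≡ 331 (mod 1543).
So M = 331. Host X computes K = M^43 mod 1543.
331^1 ≡ 331 (mod 1543)
331^2 = (331^1)^2 ≡ 331^2 = 109561 ≡ 8 (mod 1543)
331^4 = (331^2)^2 ≡ 8^2 = 64 ≡ 64 (mod 1543)
331^8 = (331^4)^2 ≡ 64^2 = 4096 ≡ 1010 (mod 1543)
331^16 = (331^8)^2 ≡ 1010^2 = 1020100 ≡ 177 (mod 1543)
331^32 = (331^16)^2 ≡ 177^2 = 31329 ≡ 469 (mod 1543)
331^43 = 331^32 · 331^8 · 331^2 · 331^1 ≡ 469 · 1010 · 8 · 331 ≡ 189 (mod 1543).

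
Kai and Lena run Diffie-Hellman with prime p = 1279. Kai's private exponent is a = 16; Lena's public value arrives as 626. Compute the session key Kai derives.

Shared key K = 626^16 mod 1279.
626^1 ≡ 626 (mod 1279)
626^2 = (626^1)^2 ≡ 626^2 = 391876 ≡ 502 (mod 1279)
626^4 = (626^2)^2 ≡ 502^2 = 252004 ≡ 41 (mod 1279)
626^8 = (626^4)^2 ≡ 41^2 = 1681 ≡ 402 (mod 1279)
626^16 = (626^8)^2 ≡ 402^2 = 161604 ≡ 450 (mod 1279)

450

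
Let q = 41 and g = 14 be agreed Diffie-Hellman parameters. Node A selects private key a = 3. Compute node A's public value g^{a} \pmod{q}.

38

Public value = 14^{3} \pmod{41}.
14^1 ≡ 14 (mod 41)
14^2 = (14^1)^2 ≡ 14^2 = 196 ≡ 32 (mod 41)
14^3 = 14^2 · 14^1 ≡ 32 · 14 ≡ 38 (mod 41).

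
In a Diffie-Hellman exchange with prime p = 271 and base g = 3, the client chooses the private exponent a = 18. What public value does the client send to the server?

Public value = 3^18 mod 271.
3^1 ≡ 3 (mod 271)
3^2 = (3^1)^2 ≡ 3^2 = 9 ≡ 9 (mod 271)
3^4 = (3^2)^2 ≡ 9^2 = 81 ≡ 81 (mod 271)
3^8 = (3^4)^2 ≡ 81^2 = 6561 ≡ 57 (mod 271)
3^16 = (3^8)^2 ≡ 57^2 = 3249 ≡ 268 (mod 271)
3^18 = 3^16 · 3^2 ≡ 268 · 9 ≡ 244 (mod 271).

244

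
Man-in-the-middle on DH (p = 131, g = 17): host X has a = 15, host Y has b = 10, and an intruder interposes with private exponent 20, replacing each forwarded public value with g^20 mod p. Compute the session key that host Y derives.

Host Y receives an intruder's public value M = 17^20 mod 131 instead of the honest one.
17^1 ≡ 17 (mod 131)
17^2 = (17^1)^2 ≡ 17^2 = 289 ≡ 27 (mod 131)
17^4 = (17^2)^2 ≡ 27^2 = 729 ≡ 74 (mod 131)
17^8 = (17^4)^2 ≡ 74^2 = 5476 ≡ 105 (mod 131)
17^16 = (17^8)^2 ≡ 105^2 = 11025 ≡ 21 (mod 131)
17^20 = 17^16 · 17^4 ≡ 21 · 74 ≡ 113 (mod 131).
So M = 113. Host Y computes K = M^10 mod 131.
113^1 ≡ 113 (mod 131)
113^2 = (113^1)^2 ≡ 113^2 = 12769 ≡ 62 (mod 131)
113^4 = (113^2)^2 ≡ 62^2 = 3844 ≡ 45 (mod 131)
113^8 = (113^4)^2 ≡ 45^2 = 2025 ≡ 60 (mod 131)
113^10 = 113^8 · 113^2 ≡ 60 · 62 ≡ 52 (mod 131).

52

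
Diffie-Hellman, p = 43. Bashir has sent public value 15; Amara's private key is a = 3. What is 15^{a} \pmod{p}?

21

Shared key K = 15^3 mod 43.
15^1 ≡ 15 (mod 43)
15^2 = (15^1)^2 ≡ 15^2 = 225 ≡ 10 (mod 43)
15^3 = 15^2 · 15^1 ≡ 10 · 15 ≡ 21 (mod 43).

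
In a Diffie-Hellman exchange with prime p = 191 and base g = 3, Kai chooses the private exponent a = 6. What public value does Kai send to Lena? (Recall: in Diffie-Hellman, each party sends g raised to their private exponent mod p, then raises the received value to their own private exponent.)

Public value = 3^6 (mod 191).
3^1 ≡ 3 (mod 191)
3^2 = (3^1)^2 ≡ 3^2 = 9 ≡ 9 (mod 191)
3^4 = (3^2)^2 ≡ 9^2 = 81 ≡ 81 (mod 191)
3^6 = 3^4 · 3^2 ≡ 81 · 9 ≡ 156 (mod 191).

156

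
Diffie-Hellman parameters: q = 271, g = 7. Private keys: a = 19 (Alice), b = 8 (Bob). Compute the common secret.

163

Bob sends B = g^b mod q = 7^8 mod 271.
7^1 ≡ 7 (mod 271)
7^2 = (7^1)^2 ≡ 7^2 = 49 ≡ 49 (mod 271)
7^4 = (7^2)^2 ≡ 49^2 = 2401 ≡ 233 (mod 271)
7^8 = (7^4)^2 ≡ 233^2 = 54289 ≡ 89 (mod 271)
So B = 89. Alice then computes K = B^a mod q = 89^19 mod 271.
89^1 ≡ 89 (mod 271)
89^2 = (89^1)^2 ≡ 89^2 = 7921 ≡ 62 (mod 271)
89^4 = (89^2)^2 ≡ 62^2 = 3844 ≡ 50 (mod 271)
89^8 = (89^4)^2 ≡ 50^2 = 2500 ≡ 61 (mod 271)
89^16 = (89^8)^2 ≡ 61^2 = 3721 ≡ 198 (mod 271)
89^19 = 89^16 · 89^2 · 89^1 ≡ 198 · 62 · 89 ≡ 163 (mod 271).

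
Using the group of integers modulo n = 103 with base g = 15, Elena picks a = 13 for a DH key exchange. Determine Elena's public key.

Public value = 15^13 mod 103.
15^1 ≡ 15 (mod 103)
15^2 = (15^1)^2 ≡ 15^2 = 225 ≡ 19 (mod 103)
15^4 = (15^2)^2 ≡ 19^2 = 361 ≡ 52 (mod 103)
15^8 = (15^4)^2 ≡ 52^2 = 2704 ≡ 26 (mod 103)
15^13 = 15^8 · 15^4 · 15^1 ≡ 26 · 52 · 15 ≡ 92 (mod 103).

92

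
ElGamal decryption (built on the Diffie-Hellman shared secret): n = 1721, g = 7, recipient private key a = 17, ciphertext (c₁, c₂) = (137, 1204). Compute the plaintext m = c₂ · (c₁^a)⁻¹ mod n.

769

Shared mask s = c₁^a mod n = 137^17 mod 1721.
137^1 ≡ 137 (mod 1721)
137^2 = (137^1)^2 ≡ 137^2 = 18769 ≡ 1559 (mod 1721)
137^4 = (137^2)^2 ≡ 1559^2 = 2430481 ≡ 429 (mod 1721)
137^8 = (137^4)^2 ≡ 429^2 = 184041 ≡ 1615 (mod 1721)
137^16 = (137^8)^2 ≡ 1615^2 = 2608225 ≡ 910 (mod 1721)
137^17 = 137^16 · 137^1 ≡ 910 · 137 ≡ 758 (mod 1721).
So s = 758; s⁻¹ ≡ 1360 (mod 1721).
m = c₂ · s⁻¹ mod 1721 = 1204 · 1360 mod 1721 = 769.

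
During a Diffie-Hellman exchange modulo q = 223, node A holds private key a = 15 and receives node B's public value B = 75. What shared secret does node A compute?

104

Shared key K = 75^15 mod 223.
75^1 ≡ 75 (mod 223)
75^2 = (75^1)^2 ≡ 75^2 = 5625 ≡ 50 (mod 223)
75^4 = (75^2)^2 ≡ 50^2 = 2500 ≡ 47 (mod 223)
75^8 = (75^4)^2 ≡ 47^2 = 2209 ≡ 202 (mod 223)
75^15 = 75^8 · 75^4 · 75^2 · 75^1 ≡ 202 · 47 · 50 · 75 ≡ 104 (mod 223).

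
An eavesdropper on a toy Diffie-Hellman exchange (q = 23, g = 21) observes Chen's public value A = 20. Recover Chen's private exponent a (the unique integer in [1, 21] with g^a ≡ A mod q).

19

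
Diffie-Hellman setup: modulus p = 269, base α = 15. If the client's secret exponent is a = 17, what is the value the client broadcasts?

174

Public value = 15^17 (mod 269).
15^1 ≡ 15 (mod 269)
15^2 = (15^1)^2 ≡ 15^2 = 225 ≡ 225 (mod 269)
15^4 = (15^2)^2 ≡ 225^2 = 50625 ≡ 53 (mod 269)
15^8 = (15^4)^2 ≡ 53^2 = 2809 ≡ 119 (mod 269)
15^16 = (15^8)^2 ≡ 119^2 = 14161 ≡ 173 (mod 269)
15^17 = 15^16 · 15^1 ≡ 173 · 15 ≡ 174 (mod 269).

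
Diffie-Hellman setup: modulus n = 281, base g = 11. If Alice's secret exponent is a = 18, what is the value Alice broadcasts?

Public value = 11^18 mod 281.
11^1 ≡ 11 (mod 281)
11^2 = (11^1)^2 ≡ 11^2 = 121 ≡ 121 (mod 281)
11^4 = (11^2)^2 ≡ 121^2 = 14641 ≡ 29 (mod 281)
11^8 = (11^4)^2 ≡ 29^2 = 841 ≡ 279 (mod 281)
11^16 = (11^8)^2 ≡ 279^2 = 77841 ≡ 4 (mod 281)
11^18 = 11^16 · 11^2 ≡ 4 · 121 ≡ 203 (mod 281).

203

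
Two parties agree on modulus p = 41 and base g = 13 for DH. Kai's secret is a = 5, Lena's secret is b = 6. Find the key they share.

32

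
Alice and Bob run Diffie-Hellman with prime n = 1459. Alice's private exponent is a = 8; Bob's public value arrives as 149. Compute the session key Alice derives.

380

Shared key K = 149^8 mod 1459.
149^1 ≡ 149 (mod 1459)
149^2 = (149^1)^2 ≡ 149^2 = 22201 ≡ 316 (mod 1459)
149^4 = (149^2)^2 ≡ 316^2 = 99856 ≡ 644 (mod 1459)
149^8 = (149^4)^2 ≡ 644^2 = 414736 ≡ 380 (mod 1459)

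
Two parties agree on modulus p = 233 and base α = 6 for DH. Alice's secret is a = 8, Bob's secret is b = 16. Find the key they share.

126

Bob sends B = α^b mod p = 6^16 mod 233.
6^1 ≡ 6 (mod 233)
6^2 = (6^1)^2 ≡ 6^2 = 36 ≡ 36 (mod 233)
6^4 = (6^2)^2 ≡ 36^2 = 1296 ≡ 131 (mod 233)
6^8 = (6^4)^2 ≡ 131^2 = 17161 ≡ 152 (mod 233)
6^16 = (6^8)^2 ≡ 152^2 = 23104 ≡ 37 (mod 233)
So B = 37. Alice then computes K = B^a mod p = 37^8 mod 233.
37^1 ≡ 37 (mod 233)
37^2 = (37^1)^2 ≡ 37^2 = 1369 ≡ 204 (mod 233)
37^4 = (37^2)^2 ≡ 204^2 = 41616 ≡ 142 (mod 233)
37^8 = (37^4)^2 ≡ 142^2 = 20164 ≡ 126 (mod 233)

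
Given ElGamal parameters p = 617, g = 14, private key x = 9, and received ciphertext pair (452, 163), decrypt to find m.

Shared mask s = c₁^x mod p = 452^9 mod 617.
452^1 ≡ 452 (mod 617)
452^2 = (452^1)^2 ≡ 452^2 = 204304 ≡ 77 (mod 617)
452^4 = (452^2)^2 ≡ 77^2 = 5929 ≡ 376 (mod 617)
452^8 = (452^4)^2 ≡ 376^2 = 141376 ≡ 83 (mod 617)
452^9 = 452^8 · 452^1 ≡ 83 · 452 ≡ 496 (mod 617).
So s = 496; s⁻¹ ≡ 566 (mod 617).
m = c₂ · s⁻¹ mod 617 = 163 · 566 mod 617 = 325.

325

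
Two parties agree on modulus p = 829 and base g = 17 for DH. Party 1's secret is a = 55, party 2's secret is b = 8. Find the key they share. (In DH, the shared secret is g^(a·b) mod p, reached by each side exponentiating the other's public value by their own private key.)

133

Party 1 sends A = g^a mod p = 17^55 mod 829.
17^1 ≡ 17 (mod 829)
17^2 = (17^1)^2 ≡ 17^2 = 289 ≡ 289 (mod 829)
17^4 = (17^2)^2 ≡ 289^2 = 83521 ≡ 621 (mod 829)
17^8 = (17^4)^2 ≡ 621^2 = 385641 ≡ 156 (mod 829)
17^16 = (17^8)^2 ≡ 156^2 = 24336 ≡ 295 (mod 829)
17^32 = (17^16)^2 ≡ 295^2 = 87025 ≡ 809 (mod 829)
17^55 = 17^32 · 17^16 · 17^4 · 17^2 · 17^1 ≡ 809 · 295 · 621 · 289 · 17 ≡ 329 (mod 829).
So A = 329. Party 2 then computes K = A^b mod p = 329^8 mod 829.
329^1 ≡ 329 (mod 829)
329^2 = (329^1)^2 ≡ 329^2 = 108241 ≡ 471 (mod 829)
329^4 = (329^2)^2 ≡ 471^2 = 221841 ≡ 498 (mod 829)
329^8 = (329^4)^2 ≡ 498^2 = 248004 ≡ 133 (mod 829)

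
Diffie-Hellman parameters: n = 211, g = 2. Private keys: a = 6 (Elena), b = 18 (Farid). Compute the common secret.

203

Farid sends B = g^b mod n = 2^18 mod 211.
2^1 ≡ 2 (mod 211)
2^2 = (2^1)^2 ≡ 2^2 = 4 ≡ 4 (mod 211)
2^4 = (2^2)^2 ≡ 4^2 = 16 ≡ 16 (mod 211)
2^8 = (2^4)^2 ≡ 16^2 = 256 ≡ 45 (mod 211)
2^16 = (2^8)^2 ≡ 45^2 = 2025 ≡ 126 (mod 211)
2^18 = 2^16 · 2^2 ≡ 126 · 4 ≡ 82 (mod 211).
So B = 82. Elena then computes K = B^a mod n = 82^6 mod 211.
82^1 ≡ 82 (mod 211)
82^2 = (82^1)^2 ≡ 82^2 = 6724 ≡ 183 (mod 211)
82^4 = (82^2)^2 ≡ 183^2 = 33489 ≡ 151 (mod 211)
82^6 = 82^4 · 82^2 ≡ 151 · 183 ≡ 203 (mod 211).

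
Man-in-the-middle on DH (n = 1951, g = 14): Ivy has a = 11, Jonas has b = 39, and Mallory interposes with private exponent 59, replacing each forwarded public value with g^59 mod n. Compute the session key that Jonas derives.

Jonas receives Mallory's public value M = 14^59 mod 1951 instead of the honest one.
14^1 ≡ 14 (mod 1951)
14^2 = (14^1)^2 ≡ 14^2 = 196 ≡ 196 (mod 1951)
14^4 = (14^2)^2 ≡ 196^2 = 38416 ≡ 1347 (mod 1951)
14^8 = (14^4)^2 ≡ 1347^2 = 1814409 ≡ 1930 (mod 1951)
14^16 = (14^8)^2 ≡ 1930^2 = 3724900 ≡ 441 (mod 1951)
14^32 = (14^16)^2 ≡ 441^2 = 194481 ≡ 1332 (mod 1951)
14^59 = 14^32 · 14^16 · 14^8 · 14^2 · 14^1 ≡ 1332 · 441 · 1930 · 196 · 14 ≡ 1492 (mod 1951).
So M = 1492. Jonas computes K = M^39 mod 1951.
1492^1 ≡ 1492 (mod 1951)
1492^2 = (1492^1)^2 ≡ 1492^2 = 2226064 ≡ 1924 (mod 1951)
1492^4 = (1492^2)^2 ≡ 1924^2 = 3701776 ≡ 729 (mod 1951)
1492^8 = (1492^4)^2 ≡ 729^2 = 531441 ≡ 769 (mod 1951)
1492^16 = (1492^8)^2 ≡ 769^2 = 591361 ≡ 208 (mod 1951)
1492^32 = (1492^16)^2 ≡ 208^2 = 43264 ≡ 342 (mod 1951)
1492^39 = 1492^32 · 1492^4 · 1492^2 · 1492^1 ≡ 342 · 729 · 1924 · 1492 ≡ 1225 (mod 1951).

1225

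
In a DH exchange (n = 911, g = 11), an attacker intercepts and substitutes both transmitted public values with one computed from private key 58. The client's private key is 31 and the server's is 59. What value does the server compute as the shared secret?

The server receives an attacker's public value M = 11^58 mod 911 instead of the honest one.
11^1 ≡ 11 (mod 911)
11^2 = (11^1)^2 ≡ 11^2 = 121 ≡ 121 (mod 911)
11^4 = (11^2)^2 ≡ 121^2 = 14641 ≡ 65 (mod 911)
11^8 = (11^4)^2 ≡ 65^2 = 4225 ≡ 581 (mod 911)
11^16 = (11^8)^2 ≡ 581^2 = 337561 ≡ 491 (mod 911)
11^32 = (11^16)^2 ≡ 491^2 = 241081 ≡ 577 (mod 911)
11^58 = 11^32 · 11^16 · 11^8 · 11^2 ≡ 577 · 491 · 581 · 121 ≡ 577 (mod 911).
So M = 577. The server computes K = M^59 mod 911.
577^1 ≡ 577 (mod 911)
577^2 = (577^1)^2 ≡ 577^2 = 332929 ≡ 414 (mod 911)
577^4 = (577^2)^2 ≡ 414^2 = 171396 ≡ 128 (mod 911)
577^8 = (577^4)^2 ≡ 128^2 = 16384 ≡ 897 (mod 911)
577^16 = (577^8)^2 ≡ 897^2 = 804609 ≡ 196 (mod 911)
577^32 = (577^16)^2 ≡ 196^2 = 38416 ≡ 154 (mod 911)
577^59 = 577^32 · 577^16 · 577^8 · 577^2 · 577^1 ≡ 154 · 196 · 897 · 414 · 577 ≡ 491 (mod 911).

491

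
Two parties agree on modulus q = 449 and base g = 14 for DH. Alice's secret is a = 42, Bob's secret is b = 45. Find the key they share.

Bob sends B = g^b mod q = 14^45 mod 449.
14^1 ≡ 14 (mod 449)
14^2 = (14^1)^2 ≡ 14^2 = 196 ≡ 196 (mod 449)
14^4 = (14^2)^2 ≡ 196^2 = 38416 ≡ 251 (mod 449)
14^8 = (14^4)^2 ≡ 251^2 = 63001 ≡ 141 (mod 449)
14^16 = (14^8)^2 ≡ 141^2 = 19881 ≡ 125 (mod 449)
14^32 = (14^16)^2 ≡ 125^2 = 15625 ≡ 359 (mod 449)
14^45 = 14^32 · 14^8 · 14^4 · 14^1 ≡ 359 · 141 · 251 · 14 ≡ 224 (mod 449).
So B = 224. Alice then computes K = B^a mod q = 224^42 mod 449.
224^1 ≡ 224 (mod 449)
224^2 = (224^1)^2 ≡ 224^2 = 50176 ≡ 337 (mod 449)
224^4 = (224^2)^2 ≡ 337^2 = 113569 ≡ 421 (mod 449)
224^8 = (224^4)^2 ≡ 421^2 = 177241 ≡ 335 (mod 449)
224^16 = (224^8)^2 ≡ 335^2 = 112225 ≡ 424 (mod 449)
224^32 = (224^16)^2 ≡ 424^2 = 179776 ≡ 176 (mod 449)
224^42 = 224^32 · 224^8 · 224^2 ≡ 176 · 335 · 337 ≡ 372 (mod 449).

372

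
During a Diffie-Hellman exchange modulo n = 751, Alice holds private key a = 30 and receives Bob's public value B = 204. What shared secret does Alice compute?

499

Shared key K = 204^30 mod 751.
204^1 ≡ 204 (mod 751)
204^2 = (204^1)^2 ≡ 204^2 = 41616 ≡ 311 (mod 751)
204^4 = (204^2)^2 ≡ 311^2 = 96721 ≡ 593 (mod 751)
204^8 = (204^4)^2 ≡ 593^2 = 351649 ≡ 181 (mod 751)
204^16 = (204^8)^2 ≡ 181^2 = 32761 ≡ 468 (mod 751)
204^30 = 204^16 · 204^8 · 204^4 · 204^2 ≡ 468 · 181 · 593 · 311 ≡ 499 (mod 751).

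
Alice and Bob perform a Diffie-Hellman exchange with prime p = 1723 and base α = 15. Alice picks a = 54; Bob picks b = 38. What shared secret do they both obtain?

Bob sends B = α^b mod p = 15^38 mod 1723.
15^1 ≡ 15 (mod 1723)
15^2 = (15^1)^2 ≡ 15^2 = 225 ≡ 225 (mod 1723)
15^4 = (15^2)^2 ≡ 225^2 = 50625 ≡ 658 (mod 1723)
15^8 = (15^4)^2 ≡ 658^2 = 432964 ≡ 491 (mod 1723)
15^16 = (15^8)^2 ≡ 491^2 = 241081 ≡ 1584 (mod 1723)
15^32 = (15^16)^2 ≡ 1584^2 = 2509056 ≡ 368 (mod 1723)
15^38 = 15^32 · 15^4 · 15^2 ≡ 368 · 658 · 225 ≡ 1140 (mod 1723).
So B = 1140. Alice then computes K = B^a mod p = 1140^54 mod 1723.
1140^1 ≡ 1140 (mod 1723)
1140^2 = (1140^1)^2 ≡ 1140^2 = 1299600 ≡ 458 (mod 1723)
1140^4 = (1140^2)^2 ≡ 458^2 = 209764 ≡ 1281 (mod 1723)
1140^8 = (1140^4)^2 ≡ 1281^2 = 1640961 ≡ 665 (mod 1723)
1140^16 = (1140^8)^2 ≡ 665^2 = 442225 ≡ 1137 (mod 1723)
1140^32 = (1140^16)^2 ≡ 1137^2 = 1292769 ≡ 519 (mod 1723)
1140^54 = 1140^32 · 1140^16 · 1140^4 · 1140^2 ≡ 519 · 1137 · 1281 · 458 ≡ 888 (mod 1723).

888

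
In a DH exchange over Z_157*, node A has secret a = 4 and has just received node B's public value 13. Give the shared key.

144

Shared key K = 13^4 mod 157.
13^1 ≡ 13 (mod 157)
13^2 = (13^1)^2 ≡ 13^2 = 169 ≡ 12 (mod 157)
13^4 = (13^2)^2 ≡ 12^2 = 144 ≡ 144 (mod 157)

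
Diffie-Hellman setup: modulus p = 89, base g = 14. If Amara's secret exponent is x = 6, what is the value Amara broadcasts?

Public value = 14^6 (mod 89).
14^1 ≡ 14 (mod 89)
14^2 = (14^1)^2 ≡ 14^2 = 196 ≡ 18 (mod 89)
14^4 = (14^2)^2 ≡ 18^2 = 324 ≡ 57 (mod 89)
14^6 = 14^4 · 14^2 ≡ 57 · 18 ≡ 47 (mod 89).

47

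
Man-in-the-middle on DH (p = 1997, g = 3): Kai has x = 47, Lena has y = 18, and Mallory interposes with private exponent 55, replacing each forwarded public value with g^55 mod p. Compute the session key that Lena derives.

Lena receives Mallory's public value M = 3^55 mod 1997 instead of the honest one.
3^1 ≡ 3 (mod 1997)
3^2 = (3^1)^2 ≡ 3^2 = 9 ≡ 9 (mod 1997)
3^4 = (3^2)^2 ≡ 9^2 = 81 ≡ 81 (mod 1997)
3^8 = (3^4)^2 ≡ 81^2 = 6561 ≡ 570 (mod 1997)
3^16 = (3^8)^2 ≡ 570^2 = 324900 ≡ 1386 (mod 1997)
3^32 = (3^16)^2 ≡ 1386^2 = 1920996 ≡ 1879 (mod 1997)
3^55 = 3^32 · 3^16 · 3^4 · 3^2 · 3^1 ≡ 1879 · 1386 · 81 · 9 · 3 ≡ 1197 (mod 1997).
So M = 1197. Lena computes K = M^18 mod 1997.
1197^1 ≡ 1197 (mod 1997)
1197^2 = (1197^1)^2 ≡ 1197^2 = 1432809 ≡ 960 (mod 1997)
1197^4 = (1197^2)^2 ≡ 960^2 = 921600 ≡ 983 (mod 1997)
1197^8 = (1197^4)^2 ≡ 983^2 = 966289 ≡ 1738 (mod 1997)
1197^16 = (1197^8)^2 ≡ 1738^2 = 3020644 ≡ 1180 (mod 1997)
1197^18 = 1197^16 · 1197^2 ≡ 1180 · 960 ≡ 501 (mod 1997).

501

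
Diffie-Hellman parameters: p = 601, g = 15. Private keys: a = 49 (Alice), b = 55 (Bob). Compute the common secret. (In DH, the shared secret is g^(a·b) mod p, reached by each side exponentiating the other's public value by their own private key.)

183

Bob sends B = g^b mod p = 15^55 mod 601.
15^1 ≡ 15 (mod 601)
15^2 = (15^1)^2 ≡ 15^2 = 225 ≡ 225 (mod 601)
15^4 = (15^2)^2 ≡ 225^2 = 50625 ≡ 141 (mod 601)
15^8 = (15^4)^2 ≡ 141^2 = 19881 ≡ 48 (mod 601)
15^16 = (15^8)^2 ≡ 48^2 = 2304 ≡ 501 (mod 601)
15^32 = (15^16)^2 ≡ 501^2 = 251001 ≡ 384 (mod 601)
15^55 = 15^32 · 15^16 · 15^4 · 15^2 · 15^1 ≡ 384 · 501 · 141 · 225 · 15 ≡ 325 (mod 601).
So B = 325. Alice then computes K = B^a mod p = 325^49 mod 601.
325^1 ≡ 325 (mod 601)
325^2 = (325^1)^2 ≡ 325^2 = 105625 ≡ 450 (mod 601)
325^4 = (325^2)^2 ≡ 450^2 = 202500 ≡ 564 (mod 601)
325^8 = (325^4)^2 ≡ 564^2 = 318096 ≡ 167 (mod 601)
325^16 = (325^8)^2 ≡ 167^2 = 27889 ≡ 243 (mod 601)
325^32 = (325^16)^2 ≡ 243^2 = 59049 ≡ 151 (mod 601)
325^49 = 325^32 · 325^16 · 325^1 ≡ 151 · 243 · 325 ≡ 183 (mod 601).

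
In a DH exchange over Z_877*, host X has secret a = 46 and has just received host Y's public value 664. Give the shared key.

477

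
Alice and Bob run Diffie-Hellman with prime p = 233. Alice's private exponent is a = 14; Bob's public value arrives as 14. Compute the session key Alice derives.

Shared key K = 14^14 mod 233.
14^1 ≡ 14 (mod 233)
14^2 = (14^1)^2 ≡ 14^2 = 196 ≡ 196 (mod 233)
14^4 = (14^2)^2 ≡ 196^2 = 38416 ≡ 204 (mod 233)
14^8 = (14^4)^2 ≡ 204^2 = 41616 ≡ 142 (mod 233)
14^14 = 14^8 · 14^4 · 14^2 ≡ 142 · 204 · 196 ≡ 217 (mod 233).

217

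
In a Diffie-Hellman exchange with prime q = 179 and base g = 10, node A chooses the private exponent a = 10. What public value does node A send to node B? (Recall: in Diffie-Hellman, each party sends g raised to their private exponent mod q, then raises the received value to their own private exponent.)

141

Public value = 10^{10} \pmod{179}.
10^1 ≡ 10 (mod 179)
10^2 = (10^1)^2 ≡ 10^2 = 100 ≡ 100 (mod 179)
10^4 = (10^2)^2 ≡ 100^2 = 10000 ≡ 155 (mod 179)
10^8 = (10^4)^2 ≡ 155^2 = 24025 ≡ 39 (mod 179)
10^10 = 10^8 · 10^2 ≡ 39 · 100 ≡ 141 (mod 179).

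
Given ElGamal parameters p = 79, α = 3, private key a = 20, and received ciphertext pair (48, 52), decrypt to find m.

Shared mask s = c₁^a mod p = 48^20 mod 79.
48^1 ≡ 48 (mod 79)
48^2 = (48^1)^2 ≡ 48^2 = 2304 ≡ 13 (mod 79)
48^4 = (48^2)^2 ≡ 13^2 = 169 ≡ 11 (mod 79)
48^8 = (48^4)^2 ≡ 11^2 = 121 ≡ 42 (mod 79)
48^16 = (48^8)^2 ≡ 42^2 = 1764 ≡ 26 (mod 79)
48^20 = 48^16 · 48^4 ≡ 26 · 11 ≡ 49 (mod 79).
So s = 49; s⁻¹ ≡ 50 (mod 79).
m = c₂ · s⁻¹ mod 79 = 52 · 50 mod 79 = 72.

72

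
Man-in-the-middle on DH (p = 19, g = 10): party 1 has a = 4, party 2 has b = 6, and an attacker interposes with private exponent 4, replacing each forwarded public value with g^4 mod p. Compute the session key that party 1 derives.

Party 1 receives an attacker's public value M = 10^4 mod 19 instead of the honest one.
10^1 ≡ 10 (mod 19)
10^2 = (10^1)^2 ≡ 10^2 = 100 ≡ 5 (mod 19)
10^4 = (10^2)^2 ≡ 5^2 = 25 ≡ 6 (mod 19)
So M = 6. Party 1 computes K = M^4 mod 19.
6^1 ≡ 6 (mod 19)
6^2 = (6^1)^2 ≡ 6^2 = 36 ≡ 17 (mod 19)
6^4 = (6^2)^2 ≡ 17^2 = 289 ≡ 4 (mod 19)

4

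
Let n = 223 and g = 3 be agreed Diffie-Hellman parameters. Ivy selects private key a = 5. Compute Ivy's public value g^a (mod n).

20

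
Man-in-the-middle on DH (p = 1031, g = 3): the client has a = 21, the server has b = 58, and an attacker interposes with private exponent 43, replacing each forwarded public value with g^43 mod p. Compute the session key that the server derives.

287

The server receives an attacker's public value M = 3^43 mod 1031 instead of the honest one.
3^1 ≡ 3 (mod 1031)
3^2 = (3^1)^2 ≡ 3^2 = 9 ≡ 9 (mod 1031)
3^4 = (3^2)^2 ≡ 9^2 = 81 ≡ 81 (mod 1031)
3^8 = (3^4)^2 ≡ 81^2 = 6561 ≡ 375 (mod 1031)
3^16 = (3^8)^2 ≡ 375^2 = 140625 ≡ 409 (mod 1031)
3^32 = (3^16)^2 ≡ 409^2 = 167281 ≡ 259 (mod 1031)
3^43 = 3^32 · 3^8 · 3^2 · 3^1 ≡ 259 · 375 · 9 · 3 ≡ 542 (mod 1031).
So M = 542. The server computes K = M^58 mod 1031.
542^1 ≡ 542 (mod 1031)
542^2 = (542^1)^2 ≡ 542^2 = 293764 ≡ 960 (mod 1031)
542^4 = (542^2)^2 ≡ 960^2 = 921600 ≡ 917 (mod 1031)
542^8 = (542^4)^2 ≡ 917^2 = 840889 ≡ 624 (mod 1031)
542^16 = (542^8)^2 ≡ 624^2 = 389376 ≡ 689 (mod 1031)
542^32 = (542^16)^2 ≡ 689^2 = 474721 ≡ 461 (mod 1031)
542^58 = 542^32 · 542^16 · 542^8 · 542^2 ≡ 461 · 689 · 624 · 960 ≡ 287 (mod 1031).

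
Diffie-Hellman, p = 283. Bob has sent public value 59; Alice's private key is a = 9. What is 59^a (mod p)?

Shared key K = 59^9 mod 283.
59^1 ≡ 59 (mod 283)
59^2 = (59^1)^2 ≡ 59^2 = 3481 ≡ 85 (mod 283)
59^4 = (59^2)^2 ≡ 85^2 = 7225 ≡ 150 (mod 283)
59^8 = (59^4)^2 ≡ 150^2 = 22500 ≡ 143 (mod 283)
59^9 = 59^8 · 59^1 ≡ 143 · 59 ≡ 230 (mod 283).

230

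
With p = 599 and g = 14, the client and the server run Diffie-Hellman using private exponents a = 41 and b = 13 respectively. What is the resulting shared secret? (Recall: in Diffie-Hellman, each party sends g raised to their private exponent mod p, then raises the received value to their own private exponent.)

The server sends B = g^b mod p = 14^13 mod 599.
14^1 ≡ 14 (mod 599)
14^2 = (14^1)^2 ≡ 14^2 = 196 ≡ 196 (mod 599)
14^4 = (14^2)^2 ≡ 196^2 = 38416 ≡ 80 (mod 599)
14^8 = (14^4)^2 ≡ 80^2 = 6400 ≡ 410 (mod 599)
14^13 = 14^8 · 14^4 · 14^1 ≡ 410 · 80 · 14 ≡ 366 (mod 599).
So B = 366. The client then computes K = B^a mod p = 366^41 mod 599.
366^1 ≡ 366 (mod 599)
366^2 = (366^1)^2 ≡ 366^2 = 133956 ≡ 379 (mod 599)
366^4 = (366^2)^2 ≡ 379^2 = 143641 ≡ 480 (mod 599)
366^8 = (366^4)^2 ≡ 480^2 = 230400 ≡ 384 (mod 599)
366^16 = (366^8)^2 ≡ 384^2 = 147456 ≡ 102 (mod 599)
366^32 = (366^16)^2 ≡ 102^2 = 10404 ≡ 221 (mod 599)
366^41 = 366^32 · 366^8 · 366^1 ≡ 221 · 384 · 366 ≡ 277 (mod 599).

277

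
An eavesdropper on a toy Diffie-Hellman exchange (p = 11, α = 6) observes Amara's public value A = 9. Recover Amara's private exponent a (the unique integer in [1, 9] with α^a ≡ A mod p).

4

Try successive powers of 6 modulo 11:
6^1 ≡ 6
6^2 ≡ 3
6^3 ≡ 7
6^4 ≡ 9
Found: a = 4.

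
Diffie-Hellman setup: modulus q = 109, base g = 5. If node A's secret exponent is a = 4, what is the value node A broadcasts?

Public value = 5^4 mod 109.
5^1 ≡ 5 (mod 109)
5^2 = (5^1)^2 ≡ 5^2 = 25 ≡ 25 (mod 109)
5^4 = (5^2)^2 ≡ 25^2 = 625 ≡ 80 (mod 109)

80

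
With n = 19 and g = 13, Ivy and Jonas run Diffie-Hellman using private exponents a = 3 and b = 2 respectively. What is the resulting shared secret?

11

Ivy sends A = g^a mod n = 13^3 mod 19.
13^1 ≡ 13 (mod 19)
13^2 = (13^1)^2 ≡ 13^2 = 169 ≡ 17 (mod 19)
13^3 = 13^2 · 13^1 ≡ 17 · 13 ≡ 12 (mod 19).
So A = 12. Jonas then computes K = A^b mod n = 12^2 mod 19.
12^1 ≡ 12 (mod 19)
12^2 = (12^1)^2 ≡ 12^2 = 144 ≡ 11 (mod 19)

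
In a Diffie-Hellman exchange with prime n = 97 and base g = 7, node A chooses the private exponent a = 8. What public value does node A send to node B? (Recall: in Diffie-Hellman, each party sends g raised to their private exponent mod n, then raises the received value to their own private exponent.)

Public value = 7^8 mod 97.
7^1 ≡ 7 (mod 97)
7^2 = (7^1)^2 ≡ 7^2 = 49 ≡ 49 (mod 97)
7^4 = (7^2)^2 ≡ 49^2 = 2401 ≡ 73 (mod 97)
7^8 = (7^4)^2 ≡ 73^2 = 5329 ≡ 91 (mod 97)

91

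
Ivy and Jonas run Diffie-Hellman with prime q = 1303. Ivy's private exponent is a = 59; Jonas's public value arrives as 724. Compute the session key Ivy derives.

Shared key K = 724^59 mod 1303.
724^1 ≡ 724 (mod 1303)
724^2 = (724^1)^2 ≡ 724^2 = 524176 ≡ 370 (mod 1303)
724^4 = (724^2)^2 ≡ 370^2 = 136900 ≡ 85 (mod 1303)
724^8 = (724^4)^2 ≡ 85^2 = 7225 ≡ 710 (mod 1303)
724^16 = (724^8)^2 ≡ 710^2 = 504100 ≡ 1142 (mod 1303)
724^32 = (724^16)^2 ≡ 1142^2 = 1304164 ≡ 1164 (mod 1303)
724^59 = 724^32 · 724^16 · 724^8 · 724^2 · 724^1 ≡ 1164 · 1142 · 710 · 370 · 724 ≡ 1080 (mod 1303).

1080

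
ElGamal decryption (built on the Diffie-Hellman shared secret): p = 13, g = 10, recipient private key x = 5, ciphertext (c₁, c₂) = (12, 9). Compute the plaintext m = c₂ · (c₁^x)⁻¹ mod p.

Shared mask s = c₁^x mod p = 12^5 mod 13.
12^1 ≡ 12 (mod 13)
12^2 = (12^1)^2 ≡ 12^2 = 144 ≡ 1 (mod 13)
12^4 = (12^2)^2 ≡ 1^2 = 1 ≡ 1 (mod 13)
12^5 = 12^4 · 12^1 ≡ 1 · 12 ≡ 12 (mod 13).
So s = 12; s⁻¹ ≡ 12 (mod 13).
m = c₂ · s⁻¹ mod 13 = 9 · 12 mod 13 = 4.

4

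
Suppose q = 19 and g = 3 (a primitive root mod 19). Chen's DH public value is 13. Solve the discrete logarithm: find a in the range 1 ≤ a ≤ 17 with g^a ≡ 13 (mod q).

17

Try successive powers of 3 modulo 19:
3^1 ≡ 3
3^2 ≡ 9
3^3 ≡ 8
3^4 ≡ 5
3^5 ≡ 15
3^6 ≡ 7
3^7 ≡ 2
3^8 ≡ 6
3^9 ≡ 18
3^10 ≡ 16
3^11 ≡ 10
3^12 ≡ 11
3^13 ≡ 14
3^14 ≡ 4
3^15 ≡ 12
3^16 ≡ 17
3^17 ≡ 13
Found: a = 17.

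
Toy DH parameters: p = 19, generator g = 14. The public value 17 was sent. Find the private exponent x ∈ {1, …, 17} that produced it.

Try successive powers of 14 modulo 19:
14^1 ≡ 14
14^2 ≡ 6
14^3 ≡ 8
14^4 ≡ 17
Found: x = 4.

4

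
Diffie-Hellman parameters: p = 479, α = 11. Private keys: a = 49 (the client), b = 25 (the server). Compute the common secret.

120

The client sends A = α^a mod p = 11^49 mod 479.
11^1 ≡ 11 (mod 479)
11^2 = (11^1)^2 ≡ 11^2 = 121 ≡ 121 (mod 479)
11^4 = (11^2)^2 ≡ 121^2 = 14641 ≡ 271 (mod 479)
11^8 = (11^4)^2 ≡ 271^2 = 73441 ≡ 154 (mod 479)
11^16 = (11^8)^2 ≡ 154^2 = 23716 ≡ 245 (mod 479)
11^32 = (11^16)^2 ≡ 245^2 = 60025 ≡ 150 (mod 479)
11^49 = 11^32 · 11^16 · 11^1 ≡ 150 · 245 · 11 ≡ 453 (mod 479).
So A = 453. The server then computes K = A^b mod p = 453^25 mod 479.
453^1 ≡ 453 (mod 479)
453^2 = (453^1)^2 ≡ 453^2 = 205209 ≡ 197 (mod 479)
453^4 = (453^2)^2 ≡ 197^2 = 38809 ≡ 10 (mod 479)
453^8 = (453^4)^2 ≡ 10^2 = 100 ≡ 100 (mod 479)
453^16 = (453^8)^2 ≡ 100^2 = 10000 ≡ 420 (mod 479)
453^25 = 453^16 · 453^8 · 453^1 ≡ 420 · 100 · 453 ≡ 120 (mod 479).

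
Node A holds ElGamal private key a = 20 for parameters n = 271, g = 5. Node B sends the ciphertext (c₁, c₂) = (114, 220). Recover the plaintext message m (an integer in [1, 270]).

80

Shared mask s = c₁^a mod n = 114^20 mod 271.
114^1 ≡ 114 (mod 271)
114^2 = (114^1)^2 ≡ 114^2 = 12996 ≡ 259 (mod 271)
114^4 = (114^2)^2 ≡ 259^2 = 67081 ≡ 144 (mod 271)
114^8 = (114^4)^2 ≡ 144^2 = 20736 ≡ 140 (mod 271)
114^16 = (114^8)^2 ≡ 140^2 = 19600 ≡ 88 (mod 271)
114^20 = 114^16 · 114^4 ≡ 88 · 144 ≡ 206 (mod 271).
So s = 206; s⁻¹ ≡ 25 (mod 271).
m = c₂ · s⁻¹ mod 271 = 220 · 25 mod 271 = 80.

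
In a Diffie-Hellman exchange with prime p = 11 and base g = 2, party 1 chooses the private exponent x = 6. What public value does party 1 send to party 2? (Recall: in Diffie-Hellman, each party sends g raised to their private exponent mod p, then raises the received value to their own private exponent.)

Public value = 2^6 mod 11.
2^1 ≡ 2 (mod 11)
2^2 = (2^1)^2 ≡ 2^2 = 4 ≡ 4 (mod 11)
2^4 = (2^2)^2 ≡ 4^2 = 16 ≡ 5 (mod 11)
2^6 = 2^4 · 2^2 ≡ 5 · 4 ≡ 9 (mod 11).

9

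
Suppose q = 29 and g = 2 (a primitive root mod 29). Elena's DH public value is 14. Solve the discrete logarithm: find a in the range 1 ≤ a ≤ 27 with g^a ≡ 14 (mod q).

13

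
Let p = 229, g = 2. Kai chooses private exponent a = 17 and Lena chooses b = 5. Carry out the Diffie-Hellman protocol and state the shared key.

Kai sends A = g^a mod p = 2^17 mod 229.
2^1 ≡ 2 (mod 229)
2^2 = (2^1)^2 ≡ 2^2 = 4 ≡ 4 (mod 229)
2^4 = (2^2)^2 ≡ 4^2 = 16 ≡ 16 (mod 229)
2^8 = (2^4)^2 ≡ 16^2 = 256 ≡ 27 (mod 229)
2^16 = (2^8)^2 ≡ 27^2 = 729 ≡ 42 (mod 229)
2^17 = 2^16 · 2^1 ≡ 42 · 2 ≡ 84 (mod 229).
So A = 84. Lena then computes K = A^b mod p = 84^5 mod 229.
84^1 ≡ 84 (mod 229)
84^2 = (84^1)^2 ≡ 84^2 = 7056 ≡ 186 (mod 229)
84^4 = (84^2)^2 ≡ 186^2 = 34596 ≡ 17 (mod 229)
84^5 = 84^4 · 84^1 ≡ 17 · 84 ≡ 54 (mod 229).

54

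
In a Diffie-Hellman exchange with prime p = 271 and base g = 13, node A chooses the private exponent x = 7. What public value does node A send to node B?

Public value = 13^7 (mod 271).
13^1 ≡ 13 (mod 271)
13^2 = (13^1)^2 ≡ 13^2 = 169 ≡ 169 (mod 271)
13^4 = (13^2)^2 ≡ 169^2 = 28561 ≡ 106 (mod 271)
13^7 = 13^4 · 13^2 · 13^1 ≡ 106 · 169 · 13 ≡ 93 (mod 271).

93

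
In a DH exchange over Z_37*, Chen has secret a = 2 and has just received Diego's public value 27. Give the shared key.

26

Shared key K = 27^2 mod 37.
27^1 ≡ 27 (mod 37)
27^2 = (27^1)^2 ≡ 27^2 = 729 ≡ 26 (mod 37)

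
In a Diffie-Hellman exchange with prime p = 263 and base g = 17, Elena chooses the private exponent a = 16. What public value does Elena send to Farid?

Public value = 17^16 (mod 263).
17^1 ≡ 17 (mod 263)
17^2 = (17^1)^2 ≡ 17^2 = 289 ≡ 26 (mod 263)
17^4 = (17^2)^2 ≡ 26^2 = 676 ≡ 150 (mod 263)
17^8 = (17^4)^2 ≡ 150^2 = 22500 ≡ 145 (mod 263)
17^16 = (17^8)^2 ≡ 145^2 = 21025 ≡ 248 (mod 263)

248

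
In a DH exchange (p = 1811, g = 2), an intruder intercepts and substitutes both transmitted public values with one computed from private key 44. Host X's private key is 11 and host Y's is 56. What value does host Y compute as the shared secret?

941

Host Y receives an intruder's public value M = 2^44 mod 1811 instead of the honest one.
2^1 ≡ 2 (mod 1811)
2^2 = (2^1)^2 ≡ 2^2 = 4 ≡ 4 (mod 1811)
2^4 = (2^2)^2 ≡ 4^2 = 16 ≡ 16 (mod 1811)
2^8 = (2^4)^2 ≡ 16^2 = 256 ≡ 256 (mod 1811)
2^16 = (2^8)^2 ≡ 256^2 = 65536 ≡ 340 (mod 1811)
2^32 = (2^16)^2 ≡ 340^2 = 115600 ≡ 1507 (mod 1811)
2^44 = 2^32 · 2^8 · 2^4 ≡ 1507 · 256 · 16 ≡ 784 (mod 1811).
So M = 784. Host Y computes K = M^56 mod 1811.
784^1 ≡ 784 (mod 1811)
784^2 = (784^1)^2 ≡ 784^2 = 614656 ≡ 727 (mod 1811)
784^4 = (784^2)^2 ≡ 727^2 = 528529 ≡ 1528 (mod 1811)
784^8 = (784^4)^2 ≡ 1528^2 = 2334784 ≡ 405 (mod 1811)
784^16 = (784^8)^2 ≡ 405^2 = 164025 ≡ 1035 (mod 1811)
784^32 = (784^16)^2 ≡ 1035^2 = 1071225 ≡ 924 (mod 1811)
784^56 = 784^32 · 784^16 · 784^8 ≡ 924 · 1035 · 405 ≡ 941 (mod 1811).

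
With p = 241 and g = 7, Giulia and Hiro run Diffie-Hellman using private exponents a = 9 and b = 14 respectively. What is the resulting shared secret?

Hiro sends B = g^b mod p = 7^14 mod 241.
7^1 ≡ 7 (mod 241)
7^2 = (7^1)^2 ≡ 7^2 = 49 ≡ 49 (mod 241)
7^4 = (7^2)^2 ≡ 49^2 = 2401 ≡ 232 (mod 241)
7^8 = (7^4)^2 ≡ 232^2 = 53824 ≡ 81 (mod 241)
7^14 = 7^8 · 7^4 · 7^2 ≡ 81 · 232 · 49 ≡ 188 (mod 241).
So B = 188. Giulia then computes K = B^a mod p = 188^9 mod 241.
188^1 ≡ 188 (mod 241)
188^2 = (188^1)^2 ≡ 188^2 = 35344 ≡ 158 (mod 241)
188^4 = (188^2)^2 ≡ 158^2 = 24964 ≡ 141 (mod 241)
188^8 = (188^4)^2 ≡ 141^2 = 19881 ≡ 119 (mod 241)
188^9 = 188^8 · 188^1 ≡ 119 · 188 ≡ 200 (mod 241).

200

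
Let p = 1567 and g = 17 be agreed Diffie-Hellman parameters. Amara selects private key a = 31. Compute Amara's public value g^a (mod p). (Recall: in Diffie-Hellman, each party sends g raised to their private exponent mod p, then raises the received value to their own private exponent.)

Public value = 17^31 (mod 1567).
17^1 ≡ 17 (mod 1567)
17^2 = (17^1)^2 ≡ 17^2 = 289 ≡ 289 (mod 1567)
17^4 = (17^2)^2 ≡ 289^2 = 83521 ≡ 470 (mod 1567)
17^8 = (17^4)^2 ≡ 470^2 = 220900 ≡ 1520 (mod 1567)
17^16 = (17^8)^2 ≡ 1520^2 = 2310400 ≡ 642 (mod 1567)
17^31 = 17^16 · 17^8 · 17^4 · 17^2 · 17^1 ≡ 642 · 1520 · 470 · 289 · 17 ≡ 1293 (mod 1567).

1293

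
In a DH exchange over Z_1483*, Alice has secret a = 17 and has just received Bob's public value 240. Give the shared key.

949

Shared key K = 240^17 mod 1483.
240^1 ≡ 240 (mod 1483)
240^2 = (240^1)^2 ≡ 240^2 = 57600 ≡ 1246 (mod 1483)
240^4 = (240^2)^2 ≡ 1246^2 = 1552516 ≡ 1298 (mod 1483)
240^8 = (240^4)^2 ≡ 1298^2 = 1684804 ≡ 116 (mod 1483)
240^16 = (240^8)^2 ≡ 116^2 = 13456 ≡ 109 (mod 1483)
240^17 = 240^16 · 240^1 ≡ 109 · 240 ≡ 949 (mod 1483).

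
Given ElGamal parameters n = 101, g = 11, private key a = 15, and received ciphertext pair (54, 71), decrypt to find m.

Shared mask s = c₁^a mod n = 54^15 mod 101.
54^1 ≡ 54 (mod 101)
54^2 = (54^1)^2 ≡ 54^2 = 2916 ≡ 88 (mod 101)
54^4 = (54^2)^2 ≡ 88^2 = 7744 ≡ 68 (mod 101)
54^8 = (54^4)^2 ≡ 68^2 = 4624 ≡ 79 (mod 101)
54^15 = 54^8 · 54^4 · 54^2 · 54^1 ≡ 79 · 68 · 88 · 54 ≡ 95 (mod 101).
So s = 95; s⁻¹ ≡ 84 (mod 101).
m = c₂ · s⁻¹ mod 101 = 71 · 84 mod 101 = 5.

5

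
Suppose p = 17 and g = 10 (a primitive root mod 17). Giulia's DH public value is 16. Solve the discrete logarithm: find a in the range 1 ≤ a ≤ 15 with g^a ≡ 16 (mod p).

8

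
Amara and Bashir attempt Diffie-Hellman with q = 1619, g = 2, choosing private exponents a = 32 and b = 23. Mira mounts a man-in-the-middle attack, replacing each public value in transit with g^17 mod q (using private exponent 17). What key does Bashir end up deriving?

912

Bashir receives Mira's public value M = 2^17 mod 1619 instead of the honest one.
2^1 ≡ 2 (mod 1619)
2^2 = (2^1)^2 ≡ 2^2 = 4 ≡ 4 (mod 1619)
2^4 = (2^2)^2 ≡ 4^2 = 16 ≡ 16 (mod 1619)
2^8 = (2^4)^2 ≡ 16^2 = 256 ≡ 256 (mod 1619)
2^16 = (2^8)^2 ≡ 256^2 = 65536 ≡ 776 (mod 1619)
2^17 = 2^16 · 2^1 ≡ 776 · 2 ≡ 1552 (mod 1619).
So M = 1552. Bashir computes K = M^23 mod 1619.
1552^1 ≡ 1552 (mod 1619)
1552^2 = (1552^1)^2 ≡ 1552^2 = 2408704 ≡ 1251 (mod 1619)
1552^4 = (1552^2)^2 ≡ 1251^2 = 1565001 ≡ 1047 (mod 1619)
1552^8 = (1552^4)^2 ≡ 1047^2 = 1096209 ≡ 146 (mod 1619)
1552^16 = (1552^8)^2 ≡ 146^2 = 21316 ≡ 269 (mod 1619)
1552^23 = 1552^16 · 1552^4 · 1552^2 · 1552^1 ≡ 269 · 1047 · 1251 · 1552 ≡ 912 (mod 1619).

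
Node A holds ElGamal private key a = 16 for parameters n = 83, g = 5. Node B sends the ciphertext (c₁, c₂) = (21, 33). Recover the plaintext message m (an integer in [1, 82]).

Shared mask s = c₁^a mod n = 21^16 mod 83.
21^1 ≡ 21 (mod 83)
21^2 = (21^1)^2 ≡ 21^2 = 441 ≡ 26 (mod 83)
21^4 = (21^2)^2 ≡ 26^2 = 676 ≡ 12 (mod 83)
21^8 = (21^4)^2 ≡ 12^2 = 144 ≡ 61 (mod 83)
21^16 = (21^8)^2 ≡ 61^2 = 3721 ≡ 69 (mod 83)
So s = 69; s⁻¹ ≡ 77 (mod 83).
m = c₂ · s⁻¹ mod 83 = 33 · 77 mod 83 = 51.

51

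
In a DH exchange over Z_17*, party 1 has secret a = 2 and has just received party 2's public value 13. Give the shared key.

Shared key K = 13^2 mod 17.
13^1 ≡ 13 (mod 17)
13^2 = (13^1)^2 ≡ 13^2 = 169 ≡ 16 (mod 17)

16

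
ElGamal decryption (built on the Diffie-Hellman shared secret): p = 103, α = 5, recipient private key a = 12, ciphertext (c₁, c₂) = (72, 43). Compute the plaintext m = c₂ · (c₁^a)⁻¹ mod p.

Shared mask s = c₁^a mod p = 72^12 mod 103.
72^1 ≡ 72 (mod 103)
72^2 = (72^1)^2 ≡ 72^2 = 5184 ≡ 34 (mod 103)
72^4 = (72^2)^2 ≡ 34^2 = 1156 ≡ 23 (mod 103)
72^8 = (72^4)^2 ≡ 23^2 = 529 ≡ 14 (mod 103)
72^12 = 72^8 · 72^4 ≡ 14 · 23 ≡ 13 (mod 103).
So s = 13; s⁻¹ ≡ 8 (mod 103).
m = c₂ · s⁻¹ mod 103 = 43 · 8 mod 103 = 35.

35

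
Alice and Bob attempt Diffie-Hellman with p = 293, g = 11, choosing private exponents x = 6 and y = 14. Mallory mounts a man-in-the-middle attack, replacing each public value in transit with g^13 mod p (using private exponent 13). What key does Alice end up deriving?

184

Alice receives Mallory's public value M = 11^13 mod 293 instead of the honest one.
11^1 ≡ 11 (mod 293)
11^2 = (11^1)^2 ≡ 11^2 = 121 ≡ 121 (mod 293)
11^4 = (11^2)^2 ≡ 121^2 = 14641 ≡ 284 (mod 293)
11^8 = (11^4)^2 ≡ 284^2 = 80656 ≡ 81 (mod 293)
11^13 = 11^8 · 11^4 · 11^1 ≡ 81 · 284 · 11 ≡ 185 (mod 293).
So M = 185. Alice computes K = M^6 mod 293.
185^1 ≡ 185 (mod 293)
185^2 = (185^1)^2 ≡ 185^2 = 34225 ≡ 237 (mod 293)
185^4 = (185^2)^2 ≡ 237^2 = 56169 ≡ 206 (mod 293)
185^6 = 185^4 · 185^2 ≡ 206 · 237 ≡ 184 (mod 293).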